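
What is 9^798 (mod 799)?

225

9^1 ≡ 9 (mod 799)
9^2 ≡ 9^2 = 81 ≡ 81 (mod 799)
9^4 ≡ 81^2 = 6561 ≡ 169 (mod 799)
9^8 ≡ 169^2 = 28561 ≡ 596 (mod 799)
9^16 ≡ 596^2 = 355216 ≡ 460 (mod 799)
9^32 ≡ 460^2 = 211600 ≡ 664 (mod 799)
9^64 ≡ 664^2 = 440896 ≡ 647 (mod 799)
9^128 ≡ 647^2 = 418609 ≡ 732 (mod 799)
9^256 ≡ 732^2 = 535824 ≡ 494 (mod 799)
9^512 ≡ 494^2 = 244036 ≡ 341 (mod 799)
798 = 512 + 256 + 16 + 8 + 4 + 2 in binary powers of 2.
So 9^798 ≡ 341 · 494 · 460 · 596 · 169 · 81 ≡ 225 (mod 799).
Since 225 ≠ 1, base 9 is a Fermat witness: 799 is composite.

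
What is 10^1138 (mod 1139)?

508

10^1 ≡ 10 (mod 1139)
10^2 ≡ 10^2 = 100 ≡ 100 (mod 1139)
10^4 ≡ 100^2 = 10000 ≡ 888 (mod 1139)
10^8 ≡ 888^2 = 788544 ≡ 356 (mod 1139)
10^16 ≡ 356^2 = 126736 ≡ 307 (mod 1139)
10^32 ≡ 307^2 = 94249 ≡ 851 (mod 1139)
10^64 ≡ 851^2 = 724201 ≡ 936 (mod 1139)
10^128 ≡ 936^2 = 876096 ≡ 205 (mod 1139)
10^256 ≡ 205^2 = 42025 ≡ 1021 (mod 1139)
10^512 ≡ 1021^2 = 1042441 ≡ 256 (mod 1139)
10^1024 ≡ 256^2 = 65536 ≡ 613 (mod 1139)
1138 = 1024 + 64 + 32 + 16 + 2 in binary powers of 2.
So 10^1138 ≡ 613 · 936 · 851 · 307 · 100 ≡ 508 (mod 1139).
Since 508 ≠ 1, base 10 is a Fermat witness: 1139 is composite.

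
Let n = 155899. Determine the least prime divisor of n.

31

155899 is odd.
Digit sum 37, not divisible by 3.
Ends in 9: not divisible by 5.
7: 155899 = 7·22271 + 2
11: 155899 = 11·14172 + 7
13: 155899 = 13·11992 + 3
17: 155899 = 17·9170 + 9
19: 155899 = 19·8205 + 4
23: 155899 = 23·6778 + 5
29: 155899 = 29·5375 + 24
31: 155899 = 31·5029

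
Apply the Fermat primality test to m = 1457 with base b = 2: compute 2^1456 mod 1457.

2^1 ≡ 2 (mod 1457)
2^2 ≡ 2^2 = 4 ≡ 4 (mod 1457)
2^4 ≡ 4^2 = 16 ≡ 16 (mod 1457)
2^8 ≡ 16^2 = 256 ≡ 256 (mod 1457)
2^16 ≡ 256^2 = 65536 ≡ 1428 (mod 1457)
2^32 ≡ 1428^2 = 2039184 ≡ 841 (mod 1457)
2^64 ≡ 841^2 = 707281 ≡ 636 (mod 1457)
2^128 ≡ 636^2 = 404496 ≡ 907 (mod 1457)
2^256 ≡ 907^2 = 822649 ≡ 901 (mod 1457)
2^512 ≡ 901^2 = 811801 ≡ 252 (mod 1457)
2^1024 ≡ 252^2 = 63504 ≡ 853 (mod 1457)
1456 = 1024 + 256 + 128 + 32 + 16 in binary powers of 2.
So 2^1456 ≡ 853 · 901 · 907 · 841 · 1428 ≡ 1397 (mod 1457).
Since 1397 ≠ 1, base 2 is a Fermat witness: 1457 is composite.

1397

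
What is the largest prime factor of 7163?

29

7163 = 13 · 551
551 = 19 · 29
29 is prime.
So 7163 = 13 · 19 · 29; the largest prime factor is 29.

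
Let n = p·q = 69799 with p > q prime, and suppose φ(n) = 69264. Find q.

223

φ(n) = (p−1)(q−1) = n − (p+q) + 1, so p + q = 69799 − 69264 + 1 = 536.
p and q are the roots of t² − 536t + 69799 = 0.
Discriminant: 536² − 4·69799 = 287296 − 279196 = 8100; √8100 = 90.
q = (536 − 90)/2 = 223, p = (536 + 90)/2 = 313.
Check: 223 · 313 = 69799.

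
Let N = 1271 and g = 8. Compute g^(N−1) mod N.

8^1 ≡ 8 (mod 1271)
8^2 ≡ 8^2 = 64 ≡ 64 (mod 1271)
8^4 ≡ 64^2 = 4096 ≡ 283 (mod 1271)
8^8 ≡ 283^2 = 80089 ≡ 16 (mod 1271)
8^16 ≡ 16^2 = 256 ≡ 256 (mod 1271)
8^32 ≡ 256^2 = 65536 ≡ 715 (mod 1271)
8^64 ≡ 715^2 = 511225 ≡ 283 (mod 1271)
8^128 ≡ 283^2 = 80089 ≡ 16 (mod 1271)
8^256 ≡ 16^2 = 256 ≡ 256 (mod 1271)
8^512 ≡ 256^2 = 65536 ≡ 715 (mod 1271)
8^1024 ≡ 715^2 = 511225 ≡ 283 (mod 1271)
1270 = 1024 + 128 + 64 + 32 + 16 + 4 + 2 in binary powers of 2.
So 8^1270 ≡ 283 · 16 · 283 · 715 · 256 · 283 · 64 ≡ 1024 (mod 1271).
Since 1024 ≠ 1, base 8 is a Fermat witness: 1271 is composite.

1024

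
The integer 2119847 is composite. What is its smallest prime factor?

71

2119847 is odd.
Digit sum 32, not divisible by 3.
Ends in 7: not divisible by 5.
7: 2119847 = 7·302835 + 2
11: 2119847 = 11·192713 + 4
13: 2119847 = 13·163065 + 2
17: 2119847 = 17·124696 + 15
19: 2119847 = 19·111570 + 17
23: 2119847 = 23·92167 + 6
29: 2119847 = 29·73098 + 5
31: 2119847 = 31·68382 + 5
37: 2119847 = 37·57293 + 6
41: 2119847 = 41·51703 + 24
43: 2119847 = 43·49298 + 33
47: 2119847 = 47·45103 + 6
53: 2119847 = 53·39997 + 6
59: 2119847 = 59·35929 + 36
61: 2119847 = 61·34751 + 36
67: 2119847 = 67·31639 + 34
71: 2119847 = 71·29857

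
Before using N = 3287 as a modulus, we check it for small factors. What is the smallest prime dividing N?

3287 is odd.
Digit sum 20, not divisible by 3.
Ends in 7: not divisible by 5.
7: 3287 = 7·469 + 4
11: 3287 = 11·298 + 9
13: 3287 = 13·252 + 11
17: 3287 = 17·193 + 6
19: 3287 = 19·173

19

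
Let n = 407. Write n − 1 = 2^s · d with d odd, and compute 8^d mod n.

347

407 − 1 = 406 = 2^1 · 203, so d = 203.
8^1 ≡ 8 (mod 407)
8^2 ≡ 8^2 = 64 ≡ 64 (mod 407)
8^4 ≡ 64^2 = 4096 ≡ 26 (mod 407)
8^8 ≡ 26^2 = 676 ≡ 269 (mod 407)
8^16 ≡ 269^2 = 72361 ≡ 322 (mod 407)
8^32 ≡ 322^2 = 103684 ≡ 306 (mod 407)
8^64 ≡ 306^2 = 93636 ≡ 26 (mod 407)
8^128 ≡ 26^2 = 676 ≡ 269 (mod 407)
203 = 128 + 64 + 8 + 2 + 1 in binary powers of 2.
So 8^203 ≡ 269 · 26 · 269 · 64 · 8 ≡ 347 (mod 407).
Squaring chain: 347; never reaches −1, so base 8 is a Miller–Rabin witness that 407 is composite.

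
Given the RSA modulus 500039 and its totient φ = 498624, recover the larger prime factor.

743

φ(n) = (p−1)(q−1) = n − (p+q) + 1, so p + q = 500039 − 498624 + 1 = 1416.
p and q are the roots of t² − 1416t + 500039 = 0.
Discriminant: 1416² − 4·500039 = 2005056 − 2000156 = 4900; √4900 = 70.
q = (1416 − 70)/2 = 673, p = (1416 + 70)/2 = 743.
Check: 673 · 743 = 500039.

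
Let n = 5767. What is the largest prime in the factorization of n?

5767 = 73 · 79
79 is prime.
So 5767 = 73 · 79; the largest prime factor is 79.

79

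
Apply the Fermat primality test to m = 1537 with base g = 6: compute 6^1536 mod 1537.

6^1 ≡ 6 (mod 1537)
6^2 ≡ 6^2 = 36 ≡ 36 (mod 1537)
6^4 ≡ 36^2 = 1296 ≡ 1296 (mod 1537)
6^8 ≡ 1296^2 = 1679616 ≡ 1212 (mod 1537)
6^16 ≡ 1212^2 = 1468944 ≡ 1109 (mod 1537)
6^32 ≡ 1109^2 = 1229881 ≡ 281 (mod 1537)
6^64 ≡ 281^2 = 78961 ≡ 574 (mod 1537)
6^128 ≡ 574^2 = 329476 ≡ 558 (mod 1537)
6^256 ≡ 558^2 = 311364 ≡ 890 (mod 1537)
6^512 ≡ 890^2 = 792100 ≡ 545 (mod 1537)
6^1024 ≡ 545^2 = 297025 ≡ 384 (mod 1537)
1536 = 1024 + 512 in binary powers of 2.
So 6^1536 ≡ 384 · 545 ≡ 248 (mod 1537).
Since 248 ≠ 1, base 6 is a Fermat witness: 1537 is composite.

248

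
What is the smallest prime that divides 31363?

79

31363 is odd.
Digit sum 16, not divisible by 3.
Ends in 3: not divisible by 5.
7: 31363 = 7·4480 + 3
11: 31363 = 11·2851 + 2
13: 31363 = 13·2412 + 7
17: 31363 = 17·1844 + 15
19: 31363 = 19·1650 + 13
23: 31363 = 23·1363 + 14
29: 31363 = 29·1081 + 14
31: 31363 = 31·1011 + 22
37: 31363 = 37·847 + 24
41: 31363 = 41·764 + 39
43: 31363 = 43·729 + 16
47: 31363 = 47·667 + 14
53: 31363 = 53·591 + 40
59: 31363 = 59·531 + 34
61: 31363 = 61·514 + 9
67: 31363 = 67·468 + 7
71: 31363 = 71·441 + 52
73: 31363 = 73·429 + 46
79: 31363 = 79·397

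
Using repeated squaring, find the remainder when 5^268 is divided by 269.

1

5^1 ≡ 5 (mod 269)
5^2 ≡ 5^2 = 25 ≡ 25 (mod 269)
5^4 ≡ 25^2 = 625 ≡ 87 (mod 269)
5^8 ≡ 87^2 = 7569 ≡ 37 (mod 269)
5^16 ≡ 37^2 = 1369 ≡ 24 (mod 269)
5^32 ≡ 24^2 = 576 ≡ 38 (mod 269)
5^64 ≡ 38^2 = 1444 ≡ 99 (mod 269)
5^128 ≡ 99^2 = 9801 ≡ 117 (mod 269)
5^256 ≡ 117^2 = 13689 ≡ 239 (mod 269)
268 = 256 + 8 + 4 in binary powers of 2.
So 5^268 ≡ 239 · 37 · 87 ≡ 1 (mod 269).
Since the result is 1, base 5 gives no evidence that 269 is composite.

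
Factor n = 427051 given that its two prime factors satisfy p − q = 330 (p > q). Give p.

839

Since p = q + 330, we have 427051 = q(q + 330), so q² + 330q − 427051 = 0.
Discriminant: 330² + 4·427051 = 108900 + 1708204 = 1817104; √1817104 = 1348.
q = (−330 + 1348)/2 = 509, and p = q + 330 = 839.
Check: 509 · 839 = 427051.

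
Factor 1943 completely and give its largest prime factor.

67

1943 = 29 · 67
67 is prime.
So 1943 = 29 · 67; the largest prime factor is 67.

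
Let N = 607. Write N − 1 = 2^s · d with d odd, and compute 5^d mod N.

607 − 1 = 606 = 2^1 · 303, so d = 303.
5^1 ≡ 5 (mod 607)
5^2 ≡ 5^2 = 25 ≡ 25 (mod 607)
5^4 ≡ 25^2 = 625 ≡ 18 (mod 607)
5^8 ≡ 18^2 = 324 ≡ 324 (mod 607)
5^16 ≡ 324^2 = 104976 ≡ 572 (mod 607)
5^32 ≡ 572^2 = 327184 ≡ 11 (mod 607)
5^64 ≡ 11^2 = 121 ≡ 121 (mod 607)
5^128 ≡ 121^2 = 14641 ≡ 73 (mod 607)
5^256 ≡ 73^2 = 5329 ≡ 473 (mod 607)
303 = 256 + 32 + 8 + 4 + 2 + 1 in binary powers of 2.
So 5^303 ≡ 473 · 11 · 324 · 18 · 25 · 5 ≡ 606 (mod 607).
Since 5^d ≡ 606 (mod 607), base 5 does not prove 607 composite.

606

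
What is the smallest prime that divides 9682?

9682 is even: 2 divides it.

2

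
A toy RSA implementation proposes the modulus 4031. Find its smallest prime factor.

4031 is odd.
Digit sum 8, not divisible by 3.
Ends in 1: not divisible by 5.
7: 4031 = 7·575 + 6
11: 4031 = 11·366 + 5
13: 4031 = 13·310 + 1
17: 4031 = 17·237 + 2
19: 4031 = 19·212 + 3
23: 4031 = 23·175 + 6
29: 4031 = 29·139

29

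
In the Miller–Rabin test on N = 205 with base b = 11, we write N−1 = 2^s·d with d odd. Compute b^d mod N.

181

205 − 1 = 204 = 2^2 · 51, so d = 51.
11^1 ≡ 11 (mod 205)
11^2 ≡ 11^2 = 121 ≡ 121 (mod 205)
11^4 ≡ 121^2 = 14641 ≡ 86 (mod 205)
11^8 ≡ 86^2 = 7396 ≡ 16 (mod 205)
11^16 ≡ 16^2 = 256 ≡ 51 (mod 205)
11^32 ≡ 51^2 = 2601 ≡ 141 (mod 205)
51 = 32 + 16 + 2 + 1 in binary powers of 2.
So 11^51 ≡ 141 · 51 · 121 · 11 ≡ 181 (mod 205).
Squaring chain: 181 → 166; never reaches −1, so base 11 is a Miller–Rabin witness that 205 is composite.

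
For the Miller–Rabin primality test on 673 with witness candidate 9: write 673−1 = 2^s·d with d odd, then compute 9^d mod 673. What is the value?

673 − 1 = 672 = 2^5 · 21, so d = 21.
9^1 ≡ 9 (mod 673)
9^2 ≡ 9^2 = 81 ≡ 81 (mod 673)
9^4 ≡ 81^2 = 6561 ≡ 504 (mod 673)
9^8 ≡ 504^2 = 254016 ≡ 295 (mod 673)
9^16 ≡ 295^2 = 87025 ≡ 208 (mod 673)
21 = 16 + 4 + 1 in binary powers of 2.
So 9^21 ≡ 208 · 504 · 9 ≡ 615 (mod 673).
Squaring chain: 615 → 672 → 1 → 1 → 1; reaches −1, so base 9 does not prove 673 composite.

615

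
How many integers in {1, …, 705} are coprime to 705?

Factor: 705 = 3 · 5 · 47.
φ(705) = (3−1) · (5−1) · (47−1) = 2 · 4 · 46 = 368.

368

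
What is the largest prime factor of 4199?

4199 = 13 · 323
323 = 17 · 19
19 is prime.
So 4199 = 13 · 17 · 19; the largest prime factor is 19.

19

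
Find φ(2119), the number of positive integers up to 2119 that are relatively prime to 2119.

1944

Factor: 2119 = 13 · 163.
φ(2119) = (13−1) · (163−1) = 12 · 162 = 1944.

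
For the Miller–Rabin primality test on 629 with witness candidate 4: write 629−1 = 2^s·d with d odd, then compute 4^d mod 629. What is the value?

629 − 1 = 628 = 2^2 · 157, so d = 157.
4^1 ≡ 4 (mod 629)
4^2 ≡ 4^2 = 16 ≡ 16 (mod 629)
4^4 ≡ 16^2 = 256 ≡ 256 (mod 629)
4^8 ≡ 256^2 = 65536 ≡ 120 (mod 629)
4^16 ≡ 120^2 = 14400 ≡ 562 (mod 629)
4^32 ≡ 562^2 = 315844 ≡ 86 (mod 629)
4^64 ≡ 86^2 = 7396 ≡ 477 (mod 629)
4^128 ≡ 477^2 = 227529 ≡ 460 (mod 629)
157 = 128 + 16 + 8 + 4 + 1 in binary powers of 2.
So 4^157 ≡ 460 · 562 · 120 · 256 · 4 ≡ 225 (mod 629).
Squaring chain: 225 → 305; never reaches −1, so base 4 is a Miller–Rabin witness that 629 is composite.

225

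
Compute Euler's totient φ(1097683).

Factor: 1097683 = 53 · 139 · 149.
φ(1097683) = (53−1) · (139−1) · (149−1) = 52 · 138 · 148 = 1062048.

1062048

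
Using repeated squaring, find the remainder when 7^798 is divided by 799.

773

7^1 ≡ 7 (mod 799)
7^2 ≡ 7^2 = 49 ≡ 49 (mod 799)
7^4 ≡ 49^2 = 2401 ≡ 4 (mod 799)
7^8 ≡ 4^2 = 16 ≡ 16 (mod 799)
7^16 ≡ 16^2 = 256 ≡ 256 (mod 799)
7^32 ≡ 256^2 = 65536 ≡ 18 (mod 799)
7^64 ≡ 18^2 = 324 ≡ 324 (mod 799)
7^128 ≡ 324^2 = 104976 ≡ 307 (mod 799)
7^256 ≡ 307^2 = 94249 ≡ 766 (mod 799)
7^512 ≡ 766^2 = 586756 ≡ 290 (mod 799)
798 = 512 + 256 + 16 + 8 + 4 + 2 in binary powers of 2.
So 7^798 ≡ 290 · 766 · 256 · 16 · 4 · 49 ≡ 773 (mod 799).
Since 773 ≠ 1, base 7 is a Fermat witness: 799 is composite.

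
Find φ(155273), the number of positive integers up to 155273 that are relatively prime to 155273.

144144

Factor: 155273 = 23 · 43 · 157.
φ(155273) = (23−1) · (43−1) · (157−1) = 22 · 42 · 156 = 144144.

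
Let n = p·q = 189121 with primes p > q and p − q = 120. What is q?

Since p = q + 120, we have 189121 = q(q + 120), so q² + 120q − 189121 = 0.
Discriminant: 120² + 4·189121 = 14400 + 756484 = 770884; √770884 = 878.
q = (−120 + 878)/2 = 379, and p = q + 120 = 499.
Check: 379 · 499 = 189121.

379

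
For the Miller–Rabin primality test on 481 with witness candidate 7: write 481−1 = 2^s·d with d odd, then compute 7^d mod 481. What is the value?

174

481 − 1 = 480 = 2^5 · 15, so d = 15.
7^1 ≡ 7 (mod 481)
7^2 ≡ 7^2 = 49 ≡ 49 (mod 481)
7^4 ≡ 49^2 = 2401 ≡ 477 (mod 481)
7^8 ≡ 477^2 = 227529 ≡ 16 (mod 481)
15 = 8 + 4 + 2 + 1 in binary powers of 2.
So 7^15 ≡ 16 · 477 · 49 · 7 ≡ 174 (mod 481).
Squaring chain: 174 → 454 → 248 → 417 → 248; never reaches −1, so base 7 is a Miller–Rabin witness that 481 is composite.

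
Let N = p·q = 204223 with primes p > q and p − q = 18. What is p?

461

Since p = q + 18, we have 204223 = q(q + 18), so q² + 18q − 204223 = 0.
Discriminant: 18² + 4·204223 = 324 + 816892 = 817216; √817216 = 904.
q = (−18 + 904)/2 = 443, and p = q + 18 = 461.
Check: 443 · 461 = 204223.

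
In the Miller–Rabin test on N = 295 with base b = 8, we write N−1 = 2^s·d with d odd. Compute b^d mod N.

295 − 1 = 294 = 2^1 · 147, so d = 147.
8^1 ≡ 8 (mod 295)
8^2 ≡ 8^2 = 64 ≡ 64 (mod 295)
8^4 ≡ 64^2 = 4096 ≡ 261 (mod 295)
8^8 ≡ 261^2 = 68121 ≡ 271 (mod 295)
8^16 ≡ 271^2 = 73441 ≡ 281 (mod 295)
8^32 ≡ 281^2 = 78961 ≡ 196 (mod 295)
8^64 ≡ 196^2 = 38416 ≡ 66 (mod 295)
8^128 ≡ 66^2 = 4356 ≡ 226 (mod 295)
147 = 128 + 16 + 2 + 1 in binary powers of 2.
So 8^147 ≡ 226 · 281 · 64 · 8 ≡ 172 (mod 295).
Squaring chain: 172; never reaches −1, so base 8 is a Miller–Rabin witness that 295 is composite.

172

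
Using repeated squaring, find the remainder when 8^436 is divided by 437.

334

8^1 ≡ 8 (mod 437)
8^2 ≡ 8^2 = 64 ≡ 64 (mod 437)
8^4 ≡ 64^2 = 4096 ≡ 163 (mod 437)
8^8 ≡ 163^2 = 26569 ≡ 349 (mod 437)
8^16 ≡ 349^2 = 121801 ≡ 315 (mod 437)
8^32 ≡ 315^2 = 99225 ≡ 26 (mod 437)
8^64 ≡ 26^2 = 676 ≡ 239 (mod 437)
8^128 ≡ 239^2 = 57121 ≡ 311 (mod 437)
8^256 ≡ 311^2 = 96721 ≡ 144 (mod 437)
436 = 256 + 128 + 32 + 16 + 4 in binary powers of 2.
So 8^436 ≡ 144 · 311 · 26 · 315 · 163 ≡ 334 (mod 437).
Since 334 ≠ 1, base 8 is a Fermat witness: 437 is composite.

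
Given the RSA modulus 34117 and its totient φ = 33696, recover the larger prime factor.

313

φ(n) = (p−1)(q−1) = n − (p+q) + 1, so p + q = 34117 − 33696 + 1 = 422.
p and q are the roots of t² − 422t + 34117 = 0.
Discriminant: 422² − 4·34117 = 178084 − 136468 = 41616; √41616 = 204.
q = (422 − 204)/2 = 109, p = (422 + 204)/2 = 313.
Check: 109 · 313 = 34117.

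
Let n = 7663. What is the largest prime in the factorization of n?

97

7663 = 79 · 97
97 is prime.
So 7663 = 79 · 97; the largest prime factor is 97.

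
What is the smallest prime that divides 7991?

61

7991 is odd.
Digit sum 26, not divisible by 3.
Ends in 1: not divisible by 5.
7: 7991 = 7·1141 + 4
11: 7991 = 11·726 + 5
13: 7991 = 13·614 + 9
17: 7991 = 17·470 + 1
19: 7991 = 19·420 + 11
23: 7991 = 23·347 + 10
29: 7991 = 29·275 + 16
31: 7991 = 31·257 + 24
37: 7991 = 37·215 + 36
41: 7991 = 41·194 + 37
43: 7991 = 43·185 + 36
47: 7991 = 47·170 + 1
53: 7991 = 53·150 + 41
59: 7991 = 59·135 + 26
61: 7991 = 61·131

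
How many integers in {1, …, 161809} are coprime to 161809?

152880

Factor: 161809 = 43 · 53 · 71.
φ(161809) = (43−1) · (53−1) · (71−1) = 42 · 52 · 70 = 152880.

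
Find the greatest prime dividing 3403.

3403 = 41 · 83
83 is prime.
So 3403 = 41 · 83; the largest prime factor is 83.

83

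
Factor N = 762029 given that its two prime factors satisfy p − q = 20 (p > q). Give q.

Since p = q + 20, we have 762029 = q(q + 20), so q² + 20q − 762029 = 0.
Discriminant: 20² + 4·762029 = 400 + 3048116 = 3048516; √3048516 = 1746.
q = (−20 + 1746)/2 = 863, and p = q + 20 = 883.
Check: 863 · 883 = 762029.

863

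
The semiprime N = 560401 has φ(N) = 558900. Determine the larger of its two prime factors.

φ(n) = (p−1)(q−1) = n − (p+q) + 1, so p + q = 560401 − 558900 + 1 = 1502.
p and q are the roots of t² − 1502t + 560401 = 0.
Discriminant: 1502² − 4·560401 = 2256004 − 2241604 = 14400; √14400 = 120.
q = (1502 − 120)/2 = 691, p = (1502 + 120)/2 = 811.
Check: 691 · 811 = 560401.

811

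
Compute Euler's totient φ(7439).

7224

Factor: 7439 = 43 · 173.
φ(7439) = (43−1) · (173−1) = 42 · 172 = 7224.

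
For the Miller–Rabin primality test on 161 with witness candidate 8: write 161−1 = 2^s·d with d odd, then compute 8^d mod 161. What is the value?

161 − 1 = 160 = 2^5 · 5, so d = 5.
8^1 ≡ 8 (mod 161)
8^2 ≡ 8^2 = 64 ≡ 64 (mod 161)
8^4 ≡ 64^2 = 4096 ≡ 71 (mod 161)
5 = 4 + 1 in binary powers of 2.
So 8^5 ≡ 71 · 8 ≡ 85 (mod 161).
Squaring chain: 85 → 141 → 78 → 127 → 29; never reaches −1, so base 8 is a Miller–Rabin witness that 161 is composite.

85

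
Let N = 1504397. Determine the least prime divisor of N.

79

1504397 is odd.
Digit sum 29, not divisible by 3.
Ends in 7: not divisible by 5.
7: 1504397 = 7·214913 + 6
11: 1504397 = 11·136763 + 4
13: 1504397 = 13·115722 + 11
17: 1504397 = 17·88493 + 16
19: 1504397 = 19·79178 + 15
23: 1504397 = 23·65408 + 13
29: 1504397 = 29·51875 + 22
31: 1504397 = 31·48528 + 29
37: 1504397 = 37·40659 + 14
41: 1504397 = 41·36692 + 25
43: 1504397 = 43·34985 + 42
47: 1504397 = 47·32008 + 21
53: 1504397 = 53·28384 + 45
59: 1504397 = 59·25498 + 15
61: 1504397 = 61·24662 + 15
67: 1504397 = 67·22453 + 46
71: 1504397 = 71·21188 + 49
73: 1504397 = 73·20608 + 13
79: 1504397 = 79·19043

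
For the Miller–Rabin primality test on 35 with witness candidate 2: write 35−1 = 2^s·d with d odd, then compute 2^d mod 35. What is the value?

32

35 − 1 = 34 = 2^1 · 17, so d = 17.
2^1 ≡ 2 (mod 35)
2^2 ≡ 2^2 = 4 ≡ 4 (mod 35)
2^4 ≡ 4^2 = 16 ≡ 16 (mod 35)
2^8 ≡ 16^2 = 256 ≡ 11 (mod 35)
2^16 ≡ 11^2 = 121 ≡ 16 (mod 35)
17 = 16 + 1 in binary powers of 2.
So 2^17 ≡ 16 · 2 ≡ 32 (mod 35).
Squaring chain: 32; never reaches −1, so base 2 is a Miller–Rabin witness that 35 is composite.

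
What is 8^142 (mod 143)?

8^1 ≡ 8 (mod 143)
8^2 ≡ 8^2 = 64 ≡ 64 (mod 143)
8^4 ≡ 64^2 = 4096 ≡ 92 (mod 143)
8^8 ≡ 92^2 = 8464 ≡ 27 (mod 143)
8^16 ≡ 27^2 = 729 ≡ 14 (mod 143)
8^32 ≡ 14^2 = 196 ≡ 53 (mod 143)
8^64 ≡ 53^2 = 2809 ≡ 92 (mod 143)
8^128 ≡ 92^2 = 8464 ≡ 27 (mod 143)
142 = 128 + 8 + 4 + 2 in binary powers of 2.
So 8^142 ≡ 27 · 27 · 92 · 64 ≡ 64 (mod 143).
Since 64 ≠ 1, base 8 is a Fermat witness: 143 is composite.

64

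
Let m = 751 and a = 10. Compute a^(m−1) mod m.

10^1 ≡ 10 (mod 751)
10^2 ≡ 10^2 = 100 ≡ 100 (mod 751)
10^4 ≡ 100^2 = 10000 ≡ 237 (mod 751)
10^8 ≡ 237^2 = 56169 ≡ 595 (mod 751)
10^16 ≡ 595^2 = 354025 ≡ 304 (mod 751)
10^32 ≡ 304^2 = 92416 ≡ 43 (mod 751)
10^64 ≡ 43^2 = 1849 ≡ 347 (mod 751)
10^128 ≡ 347^2 = 120409 ≡ 249 (mod 751)
10^256 ≡ 249^2 = 62001 ≡ 419 (mod 751)
10^512 ≡ 419^2 = 175561 ≡ 578 (mod 751)
750 = 512 + 128 + 64 + 32 + 8 + 4 + 2 in binary powers of 2.
So 10^750 ≡ 578 · 249 · 347 · 43 · 595 · 237 · 100 ≡ 1 (mod 751).
Since the result is 1, base 10 gives no evidence that 751 is composite.

1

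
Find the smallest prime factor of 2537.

2537 is odd.
Digit sum 17, not divisible by 3.
Ends in 7: not divisible by 5.
7: 2537 = 7·362 + 3
11: 2537 = 11·230 + 7
13: 2537 = 13·195 + 2
17: 2537 = 17·149 + 4
19: 2537 = 19·133 + 10
23: 2537 = 23·110 + 7
29: 2537 = 29·87 + 14
31: 2537 = 31·81 + 26
37: 2537 = 37·68 + 21
41: 2537 = 41·61 + 36
43: 2537 = 43·59

43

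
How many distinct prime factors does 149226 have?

149226 = 2 · 74613
74613 = 3 · 24871
24871 = 7 · 3553
3553 = 11 · 323
323 = 17 · 19
149226 = 2 · 3 · 7 · 11 · 17 · 19, which has 6 distinct prime factors.

6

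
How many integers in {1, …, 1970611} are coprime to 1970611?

1922400

Factor: 1970611 = 101 · 109 · 179.
φ(1970611) = (101−1) · (109−1) · (179−1) = 100 · 108 · 178 = 1922400.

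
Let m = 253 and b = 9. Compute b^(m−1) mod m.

202

9^1 ≡ 9 (mod 253)
9^2 ≡ 9^2 = 81 ≡ 81 (mod 253)
9^4 ≡ 81^2 = 6561 ≡ 236 (mod 253)
9^8 ≡ 236^2 = 55696 ≡ 36 (mod 253)
9^16 ≡ 36^2 = 1296 ≡ 31 (mod 253)
9^32 ≡ 31^2 = 961 ≡ 202 (mod 253)
9^64 ≡ 202^2 = 40804 ≡ 71 (mod 253)
9^128 ≡ 71^2 = 5041 ≡ 234 (mod 253)
252 = 128 + 64 + 32 + 16 + 8 + 4 in binary powers of 2.
So 9^252 ≡ 234 · 71 · 202 · 31 · 36 · 236 ≡ 202 (mod 253).
Since 202 ≠ 1, base 9 is a Fermat witness: 253 is composite.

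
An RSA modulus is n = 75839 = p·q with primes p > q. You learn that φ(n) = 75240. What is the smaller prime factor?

φ(n) = (p−1)(q−1) = n − (p+q) + 1, so p + q = 75839 − 75240 + 1 = 600.
p and q are the roots of t² − 600t + 75839 = 0.
Discriminant: 600² − 4·75839 = 360000 − 303356 = 56644; √56644 = 238.
q = (600 − 238)/2 = 181, p = (600 + 238)/2 = 419.
Check: 181 · 419 = 75839.

181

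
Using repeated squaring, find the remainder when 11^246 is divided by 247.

11^1 ≡ 11 (mod 247)
11^2 ≡ 11^2 = 121 ≡ 121 (mod 247)
11^4 ≡ 121^2 = 14641 ≡ 68 (mod 247)
11^8 ≡ 68^2 = 4624 ≡ 178 (mod 247)
11^16 ≡ 178^2 = 31684 ≡ 68 (mod 247)
11^32 ≡ 68^2 = 4624 ≡ 178 (mod 247)
11^64 ≡ 178^2 = 31684 ≡ 68 (mod 247)
11^128 ≡ 68^2 = 4624 ≡ 178 (mod 247)
246 = 128 + 64 + 32 + 16 + 4 + 2 in binary powers of 2.
So 11^246 ≡ 178 · 68 · 178 · 68 · 68 · 121 ≡ 77 (mod 247).
Since 77 ≠ 1, base 11 is a Fermat witness: 247 is composite.

77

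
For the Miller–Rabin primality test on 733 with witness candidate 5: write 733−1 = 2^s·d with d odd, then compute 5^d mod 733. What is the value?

733 − 1 = 732 = 2^2 · 183, so d = 183.
5^1 ≡ 5 (mod 733)
5^2 ≡ 5^2 = 25 ≡ 25 (mod 733)
5^4 ≡ 25^2 = 625 ≡ 625 (mod 733)
5^8 ≡ 625^2 = 390625 ≡ 669 (mod 733)
5^16 ≡ 669^2 = 447561 ≡ 431 (mod 733)
5^32 ≡ 431^2 = 185761 ≡ 312 (mod 733)
5^64 ≡ 312^2 = 97344 ≡ 588 (mod 733)
5^128 ≡ 588^2 = 345744 ≡ 501 (mod 733)
183 = 128 + 32 + 16 + 4 + 2 + 1 in binary powers of 2.
So 5^183 ≡ 501 · 312 · 431 · 625 · 25 · 5 ≡ 353 (mod 733).
Squaring chain: 353 → 732; reaches −1, so base 5 does not prove 733 composite.

353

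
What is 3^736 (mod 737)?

3^1 ≡ 3 (mod 737)
3^2 ≡ 3^2 = 9 ≡ 9 (mod 737)
3^4 ≡ 9^2 = 81 ≡ 81 (mod 737)
3^8 ≡ 81^2 = 6561 ≡ 665 (mod 737)
3^16 ≡ 665^2 = 442225 ≡ 25 (mod 737)
3^32 ≡ 25^2 = 625 ≡ 625 (mod 737)
3^64 ≡ 625^2 = 390625 ≡ 15 (mod 737)
3^128 ≡ 15^2 = 225 ≡ 225 (mod 737)
3^256 ≡ 225^2 = 50625 ≡ 509 (mod 737)
3^512 ≡ 509^2 = 259081 ≡ 394 (mod 737)
736 = 512 + 128 + 64 + 32 in binary powers of 2.
So 3^736 ≡ 394 · 225 · 15 · 625 ≡ 223 (mod 737).
Since 223 ≠ 1, base 3 is a Fermat witness: 737 is composite.

223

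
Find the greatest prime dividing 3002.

79

3002 = 2 · 1501
1501 = 19 · 79
79 is prime.
So 3002 = 2 · 19 · 79; the largest prime factor is 79.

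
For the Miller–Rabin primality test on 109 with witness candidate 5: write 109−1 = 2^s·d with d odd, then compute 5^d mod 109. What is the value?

1

109 − 1 = 108 = 2^2 · 27, so d = 27.
5^1 ≡ 5 (mod 109)
5^2 ≡ 5^2 = 25 ≡ 25 (mod 109)
5^4 ≡ 25^2 = 625 ≡ 80 (mod 109)
5^8 ≡ 80^2 = 6400 ≡ 78 (mod 109)
5^16 ≡ 78^2 = 6084 ≡ 89 (mod 109)
27 = 16 + 8 + 2 + 1 in binary powers of 2.
So 5^27 ≡ 89 · 78 · 25 · 5 ≡ 1 (mod 109).
Since 5^d ≡ 1 (mod 109), base 5 does not prove 109 composite.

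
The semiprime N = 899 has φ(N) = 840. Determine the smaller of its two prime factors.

φ(n) = (p−1)(q−1) = n − (p+q) + 1, so p + q = 899 − 840 + 1 = 60.
p and q are the roots of t² − 60t + 899 = 0.
Discriminant: 60² − 4·899 = 3600 − 3596 = 4; √4 = 2.
q = (60 − 2)/2 = 29, p = (60 + 2)/2 = 31.
Check: 29 · 31 = 899.

29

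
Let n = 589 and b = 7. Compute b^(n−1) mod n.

7^1 ≡ 7 (mod 589)
7^2 ≡ 7^2 = 49 ≡ 49 (mod 589)
7^4 ≡ 49^2 = 2401 ≡ 45 (mod 589)
7^8 ≡ 45^2 = 2025 ≡ 258 (mod 589)
7^16 ≡ 258^2 = 66564 ≡ 7 (mod 589)
7^32 ≡ 7^2 = 49 ≡ 49 (mod 589)
7^64 ≡ 49^2 = 2401 ≡ 45 (mod 589)
7^128 ≡ 45^2 = 2025 ≡ 258 (mod 589)
7^256 ≡ 258^2 = 66564 ≡ 7 (mod 589)
7^512 ≡ 7^2 = 49 ≡ 49 (mod 589)
588 = 512 + 64 + 8 + 4 in binary powers of 2.
So 7^588 ≡ 49 · 45 · 258 · 45 ≡ 343 (mod 589).
Since 343 ≠ 1, base 7 is a Fermat witness: 589 is composite.

343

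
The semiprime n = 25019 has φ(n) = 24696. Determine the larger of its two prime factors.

φ(n) = (p−1)(q−1) = n − (p+q) + 1, so p + q = 25019 − 24696 + 1 = 324.
p and q are the roots of t² − 324t + 25019 = 0.
Discriminant: 324² − 4·25019 = 104976 − 100076 = 4900; √4900 = 70.
q = (324 − 70)/2 = 127, p = (324 + 70)/2 = 197.
Check: 127 · 197 = 25019.

197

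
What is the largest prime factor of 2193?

2193 = 3 · 731
731 = 17 · 43
43 is prime.
So 2193 = 3 · 17 · 43; the largest prime factor is 43.

43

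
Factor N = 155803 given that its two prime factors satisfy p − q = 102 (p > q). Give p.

449

Since p = q + 102, we have 155803 = q(q + 102), so q² + 102q − 155803 = 0.
Discriminant: 102² + 4·155803 = 10404 + 623212 = 633616; √633616 = 796.
q = (−102 + 796)/2 = 347, and p = q + 102 = 449.
Check: 347 · 449 = 155803.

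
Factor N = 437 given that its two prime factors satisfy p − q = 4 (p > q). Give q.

Since p = q + 4, we have 437 = q(q + 4), so q² + 4q − 437 = 0.
Discriminant: 4² + 4·437 = 16 + 1748 = 1764; √1764 = 42.
q = (−4 + 42)/2 = 19, and p = q + 4 = 23.
Check: 19 · 23 = 437.

19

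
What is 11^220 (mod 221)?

11^1 ≡ 11 (mod 221)
11^2 ≡ 11^2 = 121 ≡ 121 (mod 221)
11^4 ≡ 121^2 = 14641 ≡ 55 (mod 221)
11^8 ≡ 55^2 = 3025 ≡ 152 (mod 221)
11^16 ≡ 152^2 = 23104 ≡ 120 (mod 221)
11^32 ≡ 120^2 = 14400 ≡ 35 (mod 221)
11^64 ≡ 35^2 = 1225 ≡ 120 (mod 221)
11^128 ≡ 120^2 = 14400 ≡ 35 (mod 221)
220 = 128 + 64 + 16 + 8 + 4 in binary powers of 2.
So 11^220 ≡ 35 · 120 · 120 · 152 · 55 ≡ 81 (mod 221).
Since 81 ≠ 1, base 11 is a Fermat witness: 221 is composite.

81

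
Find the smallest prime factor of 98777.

98777 is odd.
Digit sum 38, not divisible by 3.
Ends in 7: not divisible by 5.
7: 98777 = 7·14111

7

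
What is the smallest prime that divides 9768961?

9768961 is odd.
Digit sum 46, not divisible by 3.
Ends in 1: not divisible by 5.
7: 9768961 = 7·1395565 + 6
11: 9768961 = 11·888087 + 4
13: 9768961 = 13·751458 + 7
17: 9768961 = 17·574644 + 13
19: 9768961 = 19·514155 + 16
23: 9768961 = 23·424737 + 10
29: 9768961 = 29·336860 + 21
31: 9768961 = 31·315127 + 24
37: 9768961 = 37·264025 + 36
41: 9768961 = 41·238267 + 14
43: 9768961 = 43·227185 + 6
47: 9768961 = 47·207850 + 11
53: 9768961 = 53·184320 + 1
59: 9768961 = 59·165575 + 36
61: 9768961 = 61·160146 + 55
67: 9768961 = 67·145805 + 26
71: 9768961 = 71·137591

71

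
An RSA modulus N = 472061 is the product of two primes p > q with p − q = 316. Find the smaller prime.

547

Since p = q + 316, we have 472061 = q(q + 316), so q² + 316q − 472061 = 0.
Discriminant: 316² + 4·472061 = 99856 + 1888244 = 1988100; √1988100 = 1410.
q = (−316 + 1410)/2 = 547, and p = q + 316 = 863.
Check: 547 · 863 = 472061.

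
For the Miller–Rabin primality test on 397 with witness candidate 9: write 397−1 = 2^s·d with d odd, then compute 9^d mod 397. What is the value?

1

397 − 1 = 396 = 2^2 · 99, so d = 99.
9^1 ≡ 9 (mod 397)
9^2 ≡ 9^2 = 81 ≡ 81 (mod 397)
9^4 ≡ 81^2 = 6561 ≡ 209 (mod 397)
9^8 ≡ 209^2 = 43681 ≡ 11 (mod 397)
9^16 ≡ 11^2 = 121 ≡ 121 (mod 397)
9^32 ≡ 121^2 = 14641 ≡ 349 (mod 397)
9^64 ≡ 349^2 = 121801 ≡ 319 (mod 397)
99 = 64 + 32 + 2 + 1 in binary powers of 2.
So 9^99 ≡ 319 · 349 · 81 · 9 ≡ 1 (mod 397).
Since 9^d ≡ 1 (mod 397), base 9 does not prove 397 composite.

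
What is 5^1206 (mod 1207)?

5^1 ≡ 5 (mod 1207)
5^2 ≡ 5^2 = 25 ≡ 25 (mod 1207)
5^4 ≡ 25^2 = 625 ≡ 625 (mod 1207)
5^8 ≡ 625^2 = 390625 ≡ 764 (mod 1207)
5^16 ≡ 764^2 = 583696 ≡ 715 (mod 1207)
5^32 ≡ 715^2 = 511225 ≡ 664 (mod 1207)
5^64 ≡ 664^2 = 440896 ≡ 341 (mod 1207)
5^128 ≡ 341^2 = 116281 ≡ 409 (mod 1207)
5^256 ≡ 409^2 = 167281 ≡ 715 (mod 1207)
5^512 ≡ 715^2 = 511225 ≡ 664 (mod 1207)
5^1024 ≡ 664^2 = 440896 ≡ 341 (mod 1207)
1206 = 1024 + 128 + 32 + 16 + 4 + 2 in binary powers of 2.
So 5^1206 ≡ 341 · 409 · 664 · 715 · 625 · 25 ≡ 1141 (mod 1207).
Since 1141 ≠ 1, base 5 is a Fermat witness: 1207 is composite.

1141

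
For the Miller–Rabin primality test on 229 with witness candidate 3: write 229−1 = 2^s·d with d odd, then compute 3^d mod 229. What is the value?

1

229 − 1 = 228 = 2^2 · 57, so d = 57.
3^1 ≡ 3 (mod 229)
3^2 ≡ 3^2 = 9 ≡ 9 (mod 229)
3^4 ≡ 9^2 = 81 ≡ 81 (mod 229)
3^8 ≡ 81^2 = 6561 ≡ 149 (mod 229)
3^16 ≡ 149^2 = 22201 ≡ 217 (mod 229)
3^32 ≡ 217^2 = 47089 ≡ 144 (mod 229)
57 = 32 + 16 + 8 + 1 in binary powers of 2.
So 3^57 ≡ 144 · 217 · 149 · 3 ≡ 1 (mod 229).
Since 3^d ≡ 1 (mod 229), base 3 does not prove 229 composite.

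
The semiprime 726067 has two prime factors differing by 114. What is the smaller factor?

Since p = q + 114, we have 726067 = q(q + 114), so q² + 114q − 726067 = 0.
Discriminant: 114² + 4·726067 = 12996 + 2904268 = 2917264; √2917264 = 1708.
q = (−114 + 1708)/2 = 797, and p = q + 114 = 911.
Check: 797 · 911 = 726067.

797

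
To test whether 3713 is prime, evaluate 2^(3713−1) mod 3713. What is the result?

1076

2^1 ≡ 2 (mod 3713)
2^2 ≡ 2^2 = 4 ≡ 4 (mod 3713)
2^4 ≡ 4^2 = 16 ≡ 16 (mod 3713)
2^8 ≡ 16^2 = 256 ≡ 256 (mod 3713)
2^16 ≡ 256^2 = 65536 ≡ 2415 (mod 3713)
2^32 ≡ 2415^2 = 5832225 ≡ 2815 (mod 3713)
2^64 ≡ 2815^2 = 7924225 ≡ 683 (mod 3713)
2^128 ≡ 683^2 = 466489 ≡ 2364 (mod 3713)
2^256 ≡ 2364^2 = 5588496 ≡ 431 (mod 3713)
2^512 ≡ 431^2 = 185761 ≡ 111 (mod 3713)
2^1024 ≡ 111^2 = 12321 ≡ 1182 (mod 3713)
2^2048 ≡ 1182^2 = 1397124 ≡ 1036 (mod 3713)
3712 = 2048 + 1024 + 512 + 128 in binary powers of 2.
So 2^3712 ≡ 1036 · 1182 · 111 · 2364 ≡ 1076 (mod 3713).
Since 1076 ≠ 1, base 2 is a Fermat witness: 3713 is composite.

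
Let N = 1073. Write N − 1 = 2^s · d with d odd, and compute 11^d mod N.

677

1073 − 1 = 1072 = 2^4 · 67, so d = 67.
11^1 ≡ 11 (mod 1073)
11^2 ≡ 11^2 = 121 ≡ 121 (mod 1073)
11^4 ≡ 121^2 = 14641 ≡ 692 (mod 1073)
11^8 ≡ 692^2 = 478864 ≡ 306 (mod 1073)
11^16 ≡ 306^2 = 93636 ≡ 285 (mod 1073)
11^32 ≡ 285^2 = 81225 ≡ 750 (mod 1073)
11^64 ≡ 750^2 = 562500 ≡ 248 (mod 1073)
67 = 64 + 2 + 1 in binary powers of 2.
So 11^67 ≡ 248 · 121 · 11 ≡ 677 (mod 1073).
Squaring chain: 677 → 158 → 285 → 750; never reaches −1, so base 11 is a Miller–Rabin witness that 1073 is composite.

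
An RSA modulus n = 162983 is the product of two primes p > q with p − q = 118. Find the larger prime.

Since p = q + 118, we have 162983 = q(q + 118), so q² + 118q − 162983 = 0.
Discriminant: 118² + 4·162983 = 13924 + 651932 = 665856; √665856 = 816.
q = (−118 + 816)/2 = 349, and p = q + 118 = 467.
Check: 349 · 467 = 162983.

467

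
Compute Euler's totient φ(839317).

Factor: 839317 = 43 · 131 · 149.
φ(839317) = (43−1) · (131−1) · (149−1) = 42 · 130 · 148 = 808080.

808080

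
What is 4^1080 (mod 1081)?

4^1 ≡ 4 (mod 1081)
4^2 ≡ 4^2 = 16 ≡ 16 (mod 1081)
4^4 ≡ 16^2 = 256 ≡ 256 (mod 1081)
4^8 ≡ 256^2 = 65536 ≡ 676 (mod 1081)
4^16 ≡ 676^2 = 456976 ≡ 794 (mod 1081)
4^32 ≡ 794^2 = 630436 ≡ 213 (mod 1081)
4^64 ≡ 213^2 = 45369 ≡ 1048 (mod 1081)
4^128 ≡ 1048^2 = 1098304 ≡ 8 (mod 1081)
4^256 ≡ 8^2 = 64 ≡ 64 (mod 1081)
4^512 ≡ 64^2 = 4096 ≡ 853 (mod 1081)
4^1024 ≡ 853^2 = 727609 ≡ 96 (mod 1081)
1080 = 1024 + 32 + 16 + 8 in binary powers of 2.
So 4^1080 ≡ 96 · 213 · 794 · 676 ≡ 200 (mod 1081).
Since 200 ≠ 1, base 4 is a Fermat witness: 1081 is composite.

200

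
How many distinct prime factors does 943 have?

2

943 = 23 · 41
943 = 23 · 41, which has 2 distinct prime factors.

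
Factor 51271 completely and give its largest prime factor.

51271 = 11 · 4661
4661 = 59 · 79
79 is prime.
So 51271 = 11 · 59 · 79; the largest prime factor is 79.

79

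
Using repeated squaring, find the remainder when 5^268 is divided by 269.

1

5^1 ≡ 5 (mod 269)
5^2 ≡ 5^2 = 25 ≡ 25 (mod 269)
5^4 ≡ 25^2 = 625 ≡ 87 (mod 269)
5^8 ≡ 87^2 = 7569 ≡ 37 (mod 269)
5^16 ≡ 37^2 = 1369 ≡ 24 (mod 269)
5^32 ≡ 24^2 = 576 ≡ 38 (mod 269)
5^64 ≡ 38^2 = 1444 ≡ 99 (mod 269)
5^128 ≡ 99^2 = 9801 ≡ 117 (mod 269)
5^256 ≡ 117^2 = 13689 ≡ 239 (mod 269)
268 = 256 + 8 + 4 in binary powers of 2.
So 5^268 ≡ 239 · 37 · 87 ≡ 1 (mod 269).
Since the result is 1, base 5 gives no evidence that 269 is composite.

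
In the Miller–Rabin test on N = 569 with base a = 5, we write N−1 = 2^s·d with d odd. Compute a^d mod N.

569 − 1 = 568 = 2^3 · 71, so d = 71.
5^1 ≡ 5 (mod 569)
5^2 ≡ 5^2 = 25 ≡ 25 (mod 569)
5^4 ≡ 25^2 = 625 ≡ 56 (mod 569)
5^8 ≡ 56^2 = 3136 ≡ 291 (mod 569)
5^16 ≡ 291^2 = 84681 ≡ 469 (mod 569)
5^32 ≡ 469^2 = 219961 ≡ 327 (mod 569)
5^64 ≡ 327^2 = 106929 ≡ 526 (mod 569)
71 = 64 + 4 + 2 + 1 in binary powers of 2.
So 5^71 ≡ 526 · 56 · 25 · 5 ≡ 1 (mod 569).
Since 5^d ≡ 1 (mod 569), base 5 does not prove 569 composite.

1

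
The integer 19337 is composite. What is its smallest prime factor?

19337 is odd.
Digit sum 23, not divisible by 3.
Ends in 7: not divisible by 5.
7: 19337 = 7·2762 + 3
11: 19337 = 11·1757 + 10
13: 19337 = 13·1487 + 6
17: 19337 = 17·1137 + 8
19: 19337 = 19·1017 + 14
23: 19337 = 23·840 + 17
29: 19337 = 29·666 + 23
31: 19337 = 31·623 + 24
37: 19337 = 37·522 + 23
41: 19337 = 41·471 + 26
43: 19337 = 43·449 + 30
47: 19337 = 47·411 + 20
53: 19337 = 53·364 + 45
59: 19337 = 59·327 + 44
61: 19337 = 61·317

61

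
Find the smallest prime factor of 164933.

23

164933 is odd.
Digit sum 26, not divisible by 3.
Ends in 3: not divisible by 5.
7: 164933 = 7·23561 + 6
11: 164933 = 11·14993 + 10
13: 164933 = 13·12687 + 2
17: 164933 = 17·9701 + 16
19: 164933 = 19·8680 + 13
23: 164933 = 23·7171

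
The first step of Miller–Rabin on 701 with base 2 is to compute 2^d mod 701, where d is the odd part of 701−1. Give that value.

701 − 1 = 700 = 2^2 · 175, so d = 175.
2^1 ≡ 2 (mod 701)
2^2 ≡ 2^2 = 4 ≡ 4 (mod 701)
2^4 ≡ 4^2 = 16 ≡ 16 (mod 701)
2^8 ≡ 16^2 = 256 ≡ 256 (mod 701)
2^16 ≡ 256^2 = 65536 ≡ 343 (mod 701)
2^32 ≡ 343^2 = 117649 ≡ 582 (mod 701)
2^64 ≡ 582^2 = 338724 ≡ 141 (mod 701)
2^128 ≡ 141^2 = 19881 ≡ 253 (mod 701)
175 = 128 + 32 + 8 + 4 + 2 + 1 in binary powers of 2.
So 2^175 ≡ 253 · 582 · 256 · 16 · 4 · 2 ≡ 566 (mod 701).
Squaring chain: 566 → 700; reaches −1, so base 2 does not prove 701 composite.

566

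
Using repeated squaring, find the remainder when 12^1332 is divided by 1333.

12^1 ≡ 12 (mod 1333)
12^2 ≡ 12^2 = 144 ≡ 144 (mod 1333)
12^4 ≡ 144^2 = 20736 ≡ 741 (mod 1333)
12^8 ≡ 741^2 = 549081 ≡ 1218 (mod 1333)
12^16 ≡ 1218^2 = 1483524 ≡ 1228 (mod 1333)
12^32 ≡ 1228^2 = 1507984 ≡ 361 (mod 1333)
12^64 ≡ 361^2 = 130321 ≡ 1020 (mod 1333)
12^128 ≡ 1020^2 = 1040400 ≡ 660 (mod 1333)
12^256 ≡ 660^2 = 435600 ≡ 1042 (mod 1333)
12^512 ≡ 1042^2 = 1085764 ≡ 702 (mod 1333)
12^1024 ≡ 702^2 = 492804 ≡ 927 (mod 1333)
1332 = 1024 + 256 + 32 + 16 + 4 in binary powers of 2.
So 12^1332 ≡ 927 · 1042 · 361 · 1228 · 741 ≡ 4 (mod 1333).
Since 4 ≠ 1, base 12 is a Fermat witness: 1333 is composite.

4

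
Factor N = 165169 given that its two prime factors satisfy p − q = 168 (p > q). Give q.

331

Since p = q + 168, we have 165169 = q(q + 168), so q² + 168q − 165169 = 0.
Discriminant: 168² + 4·165169 = 28224 + 660676 = 688900; √688900 = 830.
q = (−168 + 830)/2 = 331, and p = q + 168 = 499.
Check: 331 · 499 = 165169.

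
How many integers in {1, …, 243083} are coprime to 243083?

224640

Factor: 243083 = 17 · 79 · 181.
φ(243083) = (17−1) · (79−1) · (181−1) = 16 · 78 · 180 = 224640.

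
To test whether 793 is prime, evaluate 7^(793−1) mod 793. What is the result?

339

7^1 ≡ 7 (mod 793)
7^2 ≡ 7^2 = 49 ≡ 49 (mod 793)
7^4 ≡ 49^2 = 2401 ≡ 22 (mod 793)
7^8 ≡ 22^2 = 484 ≡ 484 (mod 793)
7^16 ≡ 484^2 = 234256 ≡ 321 (mod 793)
7^32 ≡ 321^2 = 103041 ≡ 744 (mod 793)
7^64 ≡ 744^2 = 553536 ≡ 22 (mod 793)
7^128 ≡ 22^2 = 484 ≡ 484 (mod 793)
7^256 ≡ 484^2 = 234256 ≡ 321 (mod 793)
7^512 ≡ 321^2 = 103041 ≡ 744 (mod 793)
792 = 512 + 256 + 16 + 8 in binary powers of 2.
So 7^792 ≡ 744 · 321 · 321 · 484 ≡ 339 (mod 793).
Since 339 ≠ 1, base 7 is a Fermat witness: 793 is composite.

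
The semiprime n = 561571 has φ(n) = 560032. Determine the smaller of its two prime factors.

φ(n) = (p−1)(q−1) = n − (p+q) + 1, so p + q = 561571 − 560032 + 1 = 1540.
p and q are the roots of t² − 1540t + 561571 = 0.
Discriminant: 1540² − 4·561571 = 2371600 − 2246284 = 125316; √125316 = 354.
q = (1540 − 354)/2 = 593, p = (1540 + 354)/2 = 947.
Check: 593 · 947 = 561571.

593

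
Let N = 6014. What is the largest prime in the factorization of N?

97

6014 = 2 · 3007
3007 = 31 · 97
97 is prime.
So 6014 = 2 · 31 · 97; the largest prime factor is 97.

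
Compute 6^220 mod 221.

217

6^1 ≡ 6 (mod 221)
6^2 ≡ 6^2 = 36 ≡ 36 (mod 221)
6^4 ≡ 36^2 = 1296 ≡ 191 (mod 221)
6^8 ≡ 191^2 = 36481 ≡ 16 (mod 221)
6^16 ≡ 16^2 = 256 ≡ 35 (mod 221)
6^32 ≡ 35^2 = 1225 ≡ 120 (mod 221)
6^64 ≡ 120^2 = 14400 ≡ 35 (mod 221)
6^128 ≡ 35^2 = 1225 ≡ 120 (mod 221)
220 = 128 + 64 + 16 + 8 + 4 in binary powers of 2.
So 6^220 ≡ 120 · 35 · 35 · 16 · 191 ≡ 217 (mod 221).
Since 217 ≠ 1, base 6 is a Fermat witness: 221 is composite.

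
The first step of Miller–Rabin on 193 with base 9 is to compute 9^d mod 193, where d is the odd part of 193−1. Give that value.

193 − 1 = 192 = 2^6 · 3, so d = 3.
9^1 ≡ 9 (mod 193)
9^2 ≡ 9^2 = 81 ≡ 81 (mod 193)
3 = 2 + 1 in binary powers of 2.
So 9^3 ≡ 81 · 9 ≡ 150 (mod 193).
Squaring chain: 150 → 112 → 192 → 1 → 1 → 1; reaches −1, so base 9 does not prove 193 composite.

150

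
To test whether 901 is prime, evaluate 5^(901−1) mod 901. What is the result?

5^1 ≡ 5 (mod 901)
5^2 ≡ 5^2 = 25 ≡ 25 (mod 901)
5^4 ≡ 25^2 = 625 ≡ 625 (mod 901)
5^8 ≡ 625^2 = 390625 ≡ 492 (mod 901)
5^16 ≡ 492^2 = 242064 ≡ 596 (mod 901)
5^32 ≡ 596^2 = 355216 ≡ 222 (mod 901)
5^64 ≡ 222^2 = 49284 ≡ 630 (mod 901)
5^128 ≡ 630^2 = 396900 ≡ 460 (mod 901)
5^256 ≡ 460^2 = 211600 ≡ 766 (mod 901)
5^512 ≡ 766^2 = 586756 ≡ 205 (mod 901)
900 = 512 + 256 + 128 + 4 in binary powers of 2.
So 5^900 ≡ 205 · 766 · 460 · 625 ≡ 13 (mod 901).
Since 13 ≠ 1, base 5 is a Fermat witness: 901 is composite.

13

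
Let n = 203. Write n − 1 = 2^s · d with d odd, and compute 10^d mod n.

131

203 − 1 = 202 = 2^1 · 101, so d = 101.
10^1 ≡ 10 (mod 203)
10^2 ≡ 10^2 = 100 ≡ 100 (mod 203)
10^4 ≡ 100^2 = 10000 ≡ 53 (mod 203)
10^8 ≡ 53^2 = 2809 ≡ 170 (mod 203)
10^16 ≡ 170^2 = 28900 ≡ 74 (mod 203)
10^32 ≡ 74^2 = 5476 ≡ 198 (mod 203)
10^64 ≡ 198^2 = 39204 ≡ 25 (mod 203)
101 = 64 + 32 + 4 + 1 in binary powers of 2.
So 10^101 ≡ 25 · 198 · 53 · 10 ≡ 131 (mod 203).
Squaring chain: 131; never reaches −1, so base 10 is a Miller–Rabin witness that 203 is composite.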